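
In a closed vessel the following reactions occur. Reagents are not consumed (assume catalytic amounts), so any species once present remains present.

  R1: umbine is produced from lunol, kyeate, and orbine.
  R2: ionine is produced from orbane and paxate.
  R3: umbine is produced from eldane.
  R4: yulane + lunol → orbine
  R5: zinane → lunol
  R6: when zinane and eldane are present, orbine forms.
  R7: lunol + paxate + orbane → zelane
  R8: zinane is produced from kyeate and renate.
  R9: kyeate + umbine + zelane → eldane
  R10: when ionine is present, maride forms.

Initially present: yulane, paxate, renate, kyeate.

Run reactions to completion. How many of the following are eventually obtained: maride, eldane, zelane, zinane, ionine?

1

kyeate and renate present → zinane forms (R8).
maride would need ionine (R10), but ionine never forms.
eldane would need kyeate, umbine, and zelane (R9), but zelane never forms.
zelane would need lunol, paxate, and orbane (R7), but orbane never forms.
zinane: reached.
ionine would need orbane and paxate (R2), but orbane never forms.
Reached: zinane — 1 of the 5.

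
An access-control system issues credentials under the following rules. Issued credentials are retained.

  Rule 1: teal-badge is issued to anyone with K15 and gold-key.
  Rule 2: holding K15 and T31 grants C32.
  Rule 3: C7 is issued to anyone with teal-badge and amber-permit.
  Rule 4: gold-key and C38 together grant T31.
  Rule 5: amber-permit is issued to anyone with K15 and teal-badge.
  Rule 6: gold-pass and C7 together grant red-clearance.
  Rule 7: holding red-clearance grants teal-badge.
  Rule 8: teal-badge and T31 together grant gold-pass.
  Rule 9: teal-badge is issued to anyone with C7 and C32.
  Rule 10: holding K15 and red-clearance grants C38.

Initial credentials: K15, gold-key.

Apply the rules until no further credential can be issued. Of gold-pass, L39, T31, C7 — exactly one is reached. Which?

Holding K15 and gold-key grants teal-badge (Rule 1).
Holding K15 and teal-badge grants amber-permit (Rule 5).
Holding teal-badge and amber-permit grants C7 (Rule 3).
gold-pass would need teal-badge and T31 (Rule 8), but T31 is never granted. No rule produces L39, and it is not given. T31 would need gold-key and C38 (Rule 4), but C38 is never granted.

C7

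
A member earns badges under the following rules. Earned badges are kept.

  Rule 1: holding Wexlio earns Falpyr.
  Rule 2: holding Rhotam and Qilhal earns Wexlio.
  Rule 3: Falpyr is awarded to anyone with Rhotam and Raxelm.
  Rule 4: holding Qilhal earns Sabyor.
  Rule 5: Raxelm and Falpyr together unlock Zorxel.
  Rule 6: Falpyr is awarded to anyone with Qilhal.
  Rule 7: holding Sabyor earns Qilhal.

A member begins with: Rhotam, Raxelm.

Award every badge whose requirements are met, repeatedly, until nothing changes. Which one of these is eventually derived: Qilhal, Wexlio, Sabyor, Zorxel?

With Rhotam and Raxelm, Falpyr is earned (Rule 3).
With Raxelm and Falpyr, Zorxel is earned (Rule 5).
Wexlio would need Rhotam and Qilhal (Rule 2), but Qilhal is never earned. Qilhal would need Sabyor (Rule 7), but Sabyor is never earned. Sabyor would need Qilhal (Rule 4), but Qilhal is never earned.

Zorxel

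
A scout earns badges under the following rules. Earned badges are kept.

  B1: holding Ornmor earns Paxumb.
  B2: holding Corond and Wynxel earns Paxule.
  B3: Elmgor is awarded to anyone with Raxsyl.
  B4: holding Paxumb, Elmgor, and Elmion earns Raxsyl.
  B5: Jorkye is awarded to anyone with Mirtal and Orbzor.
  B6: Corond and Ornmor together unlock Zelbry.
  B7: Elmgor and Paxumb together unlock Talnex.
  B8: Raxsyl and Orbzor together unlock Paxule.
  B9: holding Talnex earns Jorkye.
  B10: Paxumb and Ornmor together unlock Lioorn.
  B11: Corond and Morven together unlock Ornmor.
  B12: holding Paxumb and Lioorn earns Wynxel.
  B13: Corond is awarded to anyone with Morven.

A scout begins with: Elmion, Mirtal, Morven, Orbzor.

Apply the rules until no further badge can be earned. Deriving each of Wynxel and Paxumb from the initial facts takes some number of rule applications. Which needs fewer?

Paxumb

Paxumb: With Morven, Corond is earned (B13). With Corond and Morven, Ornmor is earned (B11). With Ornmor, Paxumb is earned (B1). [3 rule applications]
Wynxel: With Morven, Corond is earned (B13). With Corond and Morven, Ornmor is earned (B11). With Ornmor, Paxumb is earned (B1). With Paxumb and Ornmor, Lioorn is earned (B10). With Paxumb and Lioorn, Wynxel is earned (B12). [5 rule applications]
Paxumb needs fewer.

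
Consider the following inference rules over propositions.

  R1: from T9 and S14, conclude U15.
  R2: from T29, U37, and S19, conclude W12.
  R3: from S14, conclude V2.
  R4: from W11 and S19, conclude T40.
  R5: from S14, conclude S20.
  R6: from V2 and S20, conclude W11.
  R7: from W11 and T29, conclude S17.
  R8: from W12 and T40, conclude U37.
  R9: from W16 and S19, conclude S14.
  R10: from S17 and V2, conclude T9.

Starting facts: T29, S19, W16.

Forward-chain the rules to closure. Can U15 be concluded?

From W16 and S19, R9 gives S14.
S14 holds, so V2 follows (R3).
S14 holds, so S20 follows (R5).
V2 and S20 hold, so W11 follows (R6).
From W11 and T29, R7 gives S17.
From S17 and V2, R10 gives T9.
From T9 and S14, R1 gives U15.

Yes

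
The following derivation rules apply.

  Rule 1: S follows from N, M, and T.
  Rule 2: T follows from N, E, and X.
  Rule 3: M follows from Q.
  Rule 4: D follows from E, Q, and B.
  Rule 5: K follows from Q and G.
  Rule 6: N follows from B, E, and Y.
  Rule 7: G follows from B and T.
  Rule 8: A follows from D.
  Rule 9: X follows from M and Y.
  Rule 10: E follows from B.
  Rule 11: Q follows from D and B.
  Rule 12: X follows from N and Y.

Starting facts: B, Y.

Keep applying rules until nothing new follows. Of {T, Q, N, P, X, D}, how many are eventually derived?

B holds, so E follows (Rule 10).
From B, E, and Y, Rule 6 gives N.
N and Y hold, so X follows (Rule 12).
From N, E, and X, Rule 2 gives T.
T: reached.
Q would need D and B (Rule 11), but D is never established.
N: reached.
No rule produces P, and it is not given.
X: reached.
D would need E, Q, and B (Rule 4), but Q is never established.
Reached: T, N, and X — 3 of the 6.

3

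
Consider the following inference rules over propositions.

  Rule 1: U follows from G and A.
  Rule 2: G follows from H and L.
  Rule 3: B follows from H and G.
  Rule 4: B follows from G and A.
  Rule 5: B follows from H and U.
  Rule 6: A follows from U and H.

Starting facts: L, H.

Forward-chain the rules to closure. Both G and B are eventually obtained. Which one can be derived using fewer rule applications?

G

G: From H and L, Rule 2 gives G. [1 rule application]
B: H and L hold, so G follows (Rule 2). From H and G, Rule 3 gives B. [2 rule applications]
G needs fewer.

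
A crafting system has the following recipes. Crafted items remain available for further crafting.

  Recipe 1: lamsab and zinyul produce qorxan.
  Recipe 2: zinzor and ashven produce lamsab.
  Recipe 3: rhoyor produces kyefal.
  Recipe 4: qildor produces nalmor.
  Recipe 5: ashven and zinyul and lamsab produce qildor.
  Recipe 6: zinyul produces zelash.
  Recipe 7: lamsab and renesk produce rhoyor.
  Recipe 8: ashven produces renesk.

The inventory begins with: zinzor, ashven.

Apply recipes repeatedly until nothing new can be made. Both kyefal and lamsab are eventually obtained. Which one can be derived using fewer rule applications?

lamsab: Using Recipe 2, zinzor and ashven make lamsab. [1 rule application]
kyefal: Using Recipe 8, ashven makes renesk. zinzor and ashven → lamsab (Recipe 2). lamsab and renesk → rhoyor (Recipe 7). Using Recipe 3, rhoyor makes kyefal. [4 rule applications]
lamsab needs fewer.

lamsab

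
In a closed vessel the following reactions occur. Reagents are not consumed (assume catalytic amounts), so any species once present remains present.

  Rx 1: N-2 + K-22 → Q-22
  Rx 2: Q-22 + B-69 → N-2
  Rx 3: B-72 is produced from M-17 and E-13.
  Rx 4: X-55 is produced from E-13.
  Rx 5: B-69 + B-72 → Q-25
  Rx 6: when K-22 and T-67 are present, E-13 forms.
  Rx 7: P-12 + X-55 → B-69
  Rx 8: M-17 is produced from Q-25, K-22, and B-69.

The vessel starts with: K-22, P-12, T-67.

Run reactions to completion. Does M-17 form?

M-17 would need Q-25, K-22, and B-69 (Rx 8), but Q-25 never forms.

No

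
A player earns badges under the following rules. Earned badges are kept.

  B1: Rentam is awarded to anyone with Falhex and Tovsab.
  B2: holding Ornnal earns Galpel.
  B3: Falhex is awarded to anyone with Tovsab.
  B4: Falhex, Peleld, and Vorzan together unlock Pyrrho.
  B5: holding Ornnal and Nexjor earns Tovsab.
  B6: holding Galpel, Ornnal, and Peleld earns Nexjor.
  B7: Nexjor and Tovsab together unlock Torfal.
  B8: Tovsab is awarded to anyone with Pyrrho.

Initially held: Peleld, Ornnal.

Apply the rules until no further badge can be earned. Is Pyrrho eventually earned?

No

Pyrrho would need Falhex, Peleld, and Vorzan (B4), but Vorzan is never earned.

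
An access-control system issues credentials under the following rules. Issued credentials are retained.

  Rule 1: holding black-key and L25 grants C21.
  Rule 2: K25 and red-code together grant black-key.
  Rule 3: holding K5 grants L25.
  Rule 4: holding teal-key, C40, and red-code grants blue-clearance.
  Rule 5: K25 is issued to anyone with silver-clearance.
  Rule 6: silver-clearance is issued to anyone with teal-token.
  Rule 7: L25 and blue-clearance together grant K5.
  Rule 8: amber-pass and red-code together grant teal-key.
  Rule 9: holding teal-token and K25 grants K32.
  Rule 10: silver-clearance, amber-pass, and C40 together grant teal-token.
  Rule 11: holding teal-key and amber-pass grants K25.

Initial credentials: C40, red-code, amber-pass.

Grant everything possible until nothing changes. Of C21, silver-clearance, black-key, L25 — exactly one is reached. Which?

Holding amber-pass and red-code grants teal-key (Rule 8).
Holding teal-key and amber-pass grants K25 (Rule 11).
Holding K25 and red-code grants black-key (Rule 2).
L25 would need K5 (Rule 3), but K5 is never granted. C21 would need black-key and L25 (Rule 1), but L25 is never granted. silver-clearance would need teal-token (Rule 6), but teal-token is never granted.

black-key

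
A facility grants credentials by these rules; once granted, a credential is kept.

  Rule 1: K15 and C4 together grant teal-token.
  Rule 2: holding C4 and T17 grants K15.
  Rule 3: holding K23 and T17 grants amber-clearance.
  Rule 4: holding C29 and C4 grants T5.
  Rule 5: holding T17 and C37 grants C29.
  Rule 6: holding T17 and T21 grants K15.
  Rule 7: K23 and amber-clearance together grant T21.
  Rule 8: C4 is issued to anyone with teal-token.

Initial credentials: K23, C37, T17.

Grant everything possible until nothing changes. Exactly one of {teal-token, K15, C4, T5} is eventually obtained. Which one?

Holding K23 and T17 grants amber-clearance (Rule 3).
Holding K23 and amber-clearance grants T21 (Rule 7).
Holding T17 and T21 grants K15 (Rule 6).
C4 would need teal-token (Rule 8), but teal-token is never granted. teal-token would need K15 and C4 (Rule 1), but C4 is never granted. T5 would need C29 and C4 (Rule 4), but C4 is never granted.

K15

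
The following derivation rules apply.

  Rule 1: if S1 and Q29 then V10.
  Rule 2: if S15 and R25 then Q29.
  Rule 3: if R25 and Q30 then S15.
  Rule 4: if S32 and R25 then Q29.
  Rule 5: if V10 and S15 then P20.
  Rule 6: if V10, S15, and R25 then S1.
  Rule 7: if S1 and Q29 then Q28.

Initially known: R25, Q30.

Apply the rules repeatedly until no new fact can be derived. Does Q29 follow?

From R25 and Q30, Rule 3 gives S15.
S15 and R25 hold, so Q29 follows (Rule 2).

Yes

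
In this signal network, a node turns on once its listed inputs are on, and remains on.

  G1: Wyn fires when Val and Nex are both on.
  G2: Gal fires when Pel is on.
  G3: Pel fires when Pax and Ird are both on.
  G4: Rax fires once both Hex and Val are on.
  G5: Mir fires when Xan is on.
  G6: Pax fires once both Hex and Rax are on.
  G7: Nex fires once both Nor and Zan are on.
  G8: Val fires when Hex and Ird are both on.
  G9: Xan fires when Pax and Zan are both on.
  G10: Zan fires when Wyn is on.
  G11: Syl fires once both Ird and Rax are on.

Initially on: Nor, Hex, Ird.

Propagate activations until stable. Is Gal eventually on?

G8: Hex and Ird on → Val on.
Hex and Val are on, so Rax fires (G4).
Hex and Rax are on, so Pax fires (G6).
G3: Pax and Ird on → Pel on.
Pel is on, so Gal fires (G2).

Yes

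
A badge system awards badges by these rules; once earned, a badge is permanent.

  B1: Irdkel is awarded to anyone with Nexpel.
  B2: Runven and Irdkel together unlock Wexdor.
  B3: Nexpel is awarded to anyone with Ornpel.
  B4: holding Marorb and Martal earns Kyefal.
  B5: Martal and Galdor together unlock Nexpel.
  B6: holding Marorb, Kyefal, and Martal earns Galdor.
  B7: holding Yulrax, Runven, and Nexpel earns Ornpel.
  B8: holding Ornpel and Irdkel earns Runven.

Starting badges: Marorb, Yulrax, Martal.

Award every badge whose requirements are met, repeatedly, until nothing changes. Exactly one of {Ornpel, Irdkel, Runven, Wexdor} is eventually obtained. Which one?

With Marorb and Martal, Kyefal is earned (B4).
With Marorb, Kyefal, and Martal, Galdor is earned (B6).
With Martal and Galdor, Nexpel is earned (B5).
With Nexpel, Irdkel is earned (B1).
Ornpel would need Yulrax, Runven, and Nexpel (B7), but Runven is never earned. Runven would need Ornpel and Irdkel (B8), but Ornpel is never earned. Wexdor would need Runven and Irdkel (B2), but Runven is never earned.

Irdkel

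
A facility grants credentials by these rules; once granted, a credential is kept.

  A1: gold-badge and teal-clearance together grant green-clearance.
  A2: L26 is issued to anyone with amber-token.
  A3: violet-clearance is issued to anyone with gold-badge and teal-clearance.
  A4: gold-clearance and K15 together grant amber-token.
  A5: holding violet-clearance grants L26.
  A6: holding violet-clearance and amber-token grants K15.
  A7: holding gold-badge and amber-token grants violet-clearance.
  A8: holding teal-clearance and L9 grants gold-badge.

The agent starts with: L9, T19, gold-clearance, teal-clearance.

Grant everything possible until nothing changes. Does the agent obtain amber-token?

No

amber-token would need gold-clearance and K15 (A4), but K15 is never granted.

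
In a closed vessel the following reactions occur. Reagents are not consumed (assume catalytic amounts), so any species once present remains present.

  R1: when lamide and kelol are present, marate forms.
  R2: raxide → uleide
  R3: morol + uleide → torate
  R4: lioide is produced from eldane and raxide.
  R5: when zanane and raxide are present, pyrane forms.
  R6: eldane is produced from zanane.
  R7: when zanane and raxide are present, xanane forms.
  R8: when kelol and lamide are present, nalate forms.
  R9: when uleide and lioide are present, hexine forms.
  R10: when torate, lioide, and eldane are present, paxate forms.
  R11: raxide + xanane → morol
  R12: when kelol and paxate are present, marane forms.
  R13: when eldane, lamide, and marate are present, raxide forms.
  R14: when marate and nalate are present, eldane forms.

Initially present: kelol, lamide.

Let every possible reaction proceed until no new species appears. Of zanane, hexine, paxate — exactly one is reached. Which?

hexine

kelol and lamide present → nalate forms (R8).
lamide and kelol present → marate forms (R1).
marate and nalate present → eldane forms (R14).
eldane, lamide, and marate present → raxide forms (R13).
raxide present → uleide forms (R2).
eldane and raxide present → lioide forms (R4).
uleide and lioide present → hexine forms (R9).
paxate would need torate, lioide, and eldane (R10), but torate never forms. No rule produces zanane, and it is not given.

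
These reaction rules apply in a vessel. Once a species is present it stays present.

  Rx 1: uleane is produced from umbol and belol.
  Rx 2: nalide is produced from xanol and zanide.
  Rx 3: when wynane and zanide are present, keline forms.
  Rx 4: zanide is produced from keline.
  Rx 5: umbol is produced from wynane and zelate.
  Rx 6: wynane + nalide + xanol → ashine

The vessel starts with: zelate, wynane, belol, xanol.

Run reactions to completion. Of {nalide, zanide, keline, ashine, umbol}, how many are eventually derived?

1

wynane and zelate present → umbol forms (Rx 5).
nalide would need xanol and zanide (Rx 2), but zanide never forms.
zanide would need keline (Rx 4), but keline never forms.
keline would need wynane and zanide (Rx 3), but zanide never forms.
ashine would need wynane, nalide, and xanol (Rx 6), but nalide never forms.
umbol: reached.
Reached: umbol — 1 of the 5.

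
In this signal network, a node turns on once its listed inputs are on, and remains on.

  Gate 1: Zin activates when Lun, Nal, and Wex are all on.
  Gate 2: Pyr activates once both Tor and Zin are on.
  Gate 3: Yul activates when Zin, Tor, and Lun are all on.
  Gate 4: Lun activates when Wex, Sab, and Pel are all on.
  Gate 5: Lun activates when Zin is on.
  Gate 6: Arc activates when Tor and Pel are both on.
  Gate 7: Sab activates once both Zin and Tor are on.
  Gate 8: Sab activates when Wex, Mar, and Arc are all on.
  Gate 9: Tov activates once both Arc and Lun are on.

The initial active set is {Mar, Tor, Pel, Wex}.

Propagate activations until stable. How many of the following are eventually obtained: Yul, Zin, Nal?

0

Yul would need Zin, Tor, and Lun (Gate 3), but Zin never turns on.
Zin would need Lun, Nal, and Wex (Gate 1), but Nal never turns on.
No rule produces Nal, and it is not given.
None of the 3 are reached.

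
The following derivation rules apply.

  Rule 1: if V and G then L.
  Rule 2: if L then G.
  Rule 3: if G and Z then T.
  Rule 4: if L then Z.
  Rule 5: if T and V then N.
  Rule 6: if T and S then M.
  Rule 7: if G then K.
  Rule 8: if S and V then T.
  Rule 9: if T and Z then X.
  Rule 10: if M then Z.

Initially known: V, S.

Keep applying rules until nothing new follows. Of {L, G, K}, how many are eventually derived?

0

L would need V and G (Rule 1), but G is never established.
G would need L (Rule 2), but L is never established.
K would need G (Rule 7), but G is never established.
None of the 3 are reached.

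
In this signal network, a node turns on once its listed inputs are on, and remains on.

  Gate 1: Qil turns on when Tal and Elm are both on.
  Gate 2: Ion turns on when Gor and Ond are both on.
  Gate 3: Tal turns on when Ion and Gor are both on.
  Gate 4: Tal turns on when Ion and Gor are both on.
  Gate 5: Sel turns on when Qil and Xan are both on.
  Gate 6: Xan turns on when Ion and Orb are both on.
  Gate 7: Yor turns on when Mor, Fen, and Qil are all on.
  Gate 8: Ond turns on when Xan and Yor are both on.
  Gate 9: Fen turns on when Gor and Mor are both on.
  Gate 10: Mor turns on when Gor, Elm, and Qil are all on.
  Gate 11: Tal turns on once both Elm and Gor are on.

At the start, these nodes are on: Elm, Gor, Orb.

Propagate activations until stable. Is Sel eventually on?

No

Sel would need Qil and Xan (Gate 5), but Xan never turns on.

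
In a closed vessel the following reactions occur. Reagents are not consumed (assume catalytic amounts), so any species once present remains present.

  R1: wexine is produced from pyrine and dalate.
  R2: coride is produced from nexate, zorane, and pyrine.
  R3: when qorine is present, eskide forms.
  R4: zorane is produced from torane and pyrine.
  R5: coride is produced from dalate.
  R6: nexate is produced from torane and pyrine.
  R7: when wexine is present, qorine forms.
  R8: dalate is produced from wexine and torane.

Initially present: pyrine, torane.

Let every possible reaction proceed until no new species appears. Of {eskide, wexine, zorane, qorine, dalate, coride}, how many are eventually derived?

torane and pyrine present → zorane forms (R4).
torane and pyrine present → nexate forms (R6).
nexate, zorane, and pyrine present → coride forms (R2).
eskide would need qorine (R3), but qorine never forms.
wexine would need pyrine and dalate (R1), but dalate never forms.
zorane: reached.
qorine would need wexine (R7), but wexine never forms.
dalate would need wexine and torane (R8), but wexine never forms.
coride: reached.
Reached: zorane and coride — 2 of the 6.

2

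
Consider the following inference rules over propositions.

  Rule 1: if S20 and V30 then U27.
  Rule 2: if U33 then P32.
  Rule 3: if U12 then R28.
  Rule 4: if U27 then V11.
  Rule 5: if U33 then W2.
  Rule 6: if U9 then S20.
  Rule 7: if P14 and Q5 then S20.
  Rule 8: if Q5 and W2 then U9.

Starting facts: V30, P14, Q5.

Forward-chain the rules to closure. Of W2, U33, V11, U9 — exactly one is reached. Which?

V11

From P14 and Q5, Rule 7 gives S20.
From S20 and V30, Rule 1 gives U27.
From U27, Rule 4 gives V11.
U9 would need Q5 and W2 (Rule 8), but W2 is never established. W2 would need U33 (Rule 5), but U33 is never established. No rule produces U33, and it is not given.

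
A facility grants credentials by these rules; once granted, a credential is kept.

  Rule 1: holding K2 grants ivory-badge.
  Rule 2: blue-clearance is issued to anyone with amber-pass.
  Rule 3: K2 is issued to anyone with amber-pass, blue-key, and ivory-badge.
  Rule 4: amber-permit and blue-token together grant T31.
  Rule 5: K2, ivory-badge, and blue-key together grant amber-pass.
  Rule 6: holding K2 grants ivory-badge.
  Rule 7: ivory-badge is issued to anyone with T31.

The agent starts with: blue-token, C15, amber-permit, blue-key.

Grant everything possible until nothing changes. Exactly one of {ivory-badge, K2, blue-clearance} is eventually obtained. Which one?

ivory-badge

Holding amber-permit and blue-token grants T31 (Rule 4).
Holding T31 grants ivory-badge (Rule 7).
blue-clearance would need amber-pass (Rule 2), but amber-pass is never granted. K2 would need amber-pass, blue-key, and ivory-badge (Rule 3), but amber-pass is never granted.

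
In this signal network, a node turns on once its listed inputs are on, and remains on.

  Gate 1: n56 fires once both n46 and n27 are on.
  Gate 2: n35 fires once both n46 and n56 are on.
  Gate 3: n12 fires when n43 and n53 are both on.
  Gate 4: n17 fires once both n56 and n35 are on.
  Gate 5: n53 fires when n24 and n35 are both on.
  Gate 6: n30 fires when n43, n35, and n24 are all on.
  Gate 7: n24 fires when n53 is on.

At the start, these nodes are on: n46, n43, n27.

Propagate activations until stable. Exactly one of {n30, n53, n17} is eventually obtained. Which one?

n17

Gate 1: n46 and n27 on → n56 on.
Gate 2: n46 and n56 on → n35 on.
n56 and n35 are on, so n17 fires (Gate 4).
n53 would need n24 and n35 (Gate 5), but n24 never turns on. n30 would need n43, n35, and n24 (Gate 6), but n24 never turns on.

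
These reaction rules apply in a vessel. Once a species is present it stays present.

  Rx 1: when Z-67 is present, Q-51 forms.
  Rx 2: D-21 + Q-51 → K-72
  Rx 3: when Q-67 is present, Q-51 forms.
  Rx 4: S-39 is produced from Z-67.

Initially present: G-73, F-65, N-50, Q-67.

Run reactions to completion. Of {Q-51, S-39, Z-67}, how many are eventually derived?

Q-67 present → Q-51 forms (Rx 3).
Q-51: reached.
S-39 would need Z-67 (Rx 4), but Z-67 never forms.
No rule produces Z-67, and it is not given.
Reached: Q-51 — 1 of the 3.

1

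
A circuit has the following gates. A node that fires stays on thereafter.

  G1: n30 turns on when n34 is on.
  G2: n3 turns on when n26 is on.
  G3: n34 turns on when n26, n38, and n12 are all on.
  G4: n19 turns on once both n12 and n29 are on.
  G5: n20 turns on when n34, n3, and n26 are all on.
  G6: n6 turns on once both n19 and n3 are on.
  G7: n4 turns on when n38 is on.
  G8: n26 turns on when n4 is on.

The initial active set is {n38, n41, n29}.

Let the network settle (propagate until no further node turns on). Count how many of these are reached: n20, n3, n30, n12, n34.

n38 is on, so n4 turns on (G7).
G8: n4 on → n26 on.
n26 is on, so n3 turns on (G2).
n20 would need n34, n3, and n26 (G5), but n34 never turns on.
n3: reached.
n30 would need n34 (G1), but n34 never turns on.
No rule produces n12, and it is not given.
n34 would need n26, n38, and n12 (G3), but n12 never turns on.
Reached: n3 — 1 of the 5.

1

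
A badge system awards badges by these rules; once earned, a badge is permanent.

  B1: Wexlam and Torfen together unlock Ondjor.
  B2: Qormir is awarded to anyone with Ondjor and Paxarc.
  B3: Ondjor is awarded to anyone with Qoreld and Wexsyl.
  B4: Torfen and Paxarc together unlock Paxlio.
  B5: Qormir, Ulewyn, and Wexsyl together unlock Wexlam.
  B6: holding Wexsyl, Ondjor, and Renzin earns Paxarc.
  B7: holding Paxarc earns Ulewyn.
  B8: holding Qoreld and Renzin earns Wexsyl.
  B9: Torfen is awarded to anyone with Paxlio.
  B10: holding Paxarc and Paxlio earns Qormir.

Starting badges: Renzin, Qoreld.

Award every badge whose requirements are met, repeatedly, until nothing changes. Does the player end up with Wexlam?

With Qoreld and Renzin, Wexsyl is earned (B8).
With Qoreld and Wexsyl, Ondjor is earned (B3).
With Wexsyl, Ondjor, and Renzin, Paxarc is earned (B6).
With Ondjor and Paxarc, Qormir is earned (B2).
With Paxarc, Ulewyn is earned (B7).
With Qormir, Ulewyn, and Wexsyl, Wexlam is earned (B5).

Yes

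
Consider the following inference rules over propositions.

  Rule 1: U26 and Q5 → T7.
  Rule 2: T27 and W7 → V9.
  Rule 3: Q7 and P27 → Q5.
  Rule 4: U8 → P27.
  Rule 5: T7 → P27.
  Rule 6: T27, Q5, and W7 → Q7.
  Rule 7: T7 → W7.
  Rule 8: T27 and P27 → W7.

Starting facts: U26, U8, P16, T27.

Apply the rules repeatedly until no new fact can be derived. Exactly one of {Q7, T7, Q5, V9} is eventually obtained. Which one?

V9

U8 holds, so P27 follows (Rule 4).
T27 and P27 hold, so W7 follows (Rule 8).
T27 and W7 hold, so V9 follows (Rule 2).
T7 would need U26 and Q5 (Rule 1), but Q5 is never established. Q5 would need Q7 and P27 (Rule 3), but Q7 is never established. Q7 would need T27, Q5, and W7 (Rule 6), but Q5 is never established.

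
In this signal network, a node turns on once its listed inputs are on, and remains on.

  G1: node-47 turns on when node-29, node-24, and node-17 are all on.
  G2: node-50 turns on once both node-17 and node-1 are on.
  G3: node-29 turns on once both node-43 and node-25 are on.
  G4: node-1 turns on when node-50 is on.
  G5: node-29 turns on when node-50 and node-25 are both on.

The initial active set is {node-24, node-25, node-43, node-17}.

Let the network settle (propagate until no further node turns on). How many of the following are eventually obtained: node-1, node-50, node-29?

1

node-43 and node-25 are on, so node-29 turns on (G3).
node-1 would need node-50 (G4), but node-50 never turns on.
node-50 would need node-17 and node-1 (G2), but node-1 never turns on.
node-29: reached.
Reached: node-29 — 1 of the 3.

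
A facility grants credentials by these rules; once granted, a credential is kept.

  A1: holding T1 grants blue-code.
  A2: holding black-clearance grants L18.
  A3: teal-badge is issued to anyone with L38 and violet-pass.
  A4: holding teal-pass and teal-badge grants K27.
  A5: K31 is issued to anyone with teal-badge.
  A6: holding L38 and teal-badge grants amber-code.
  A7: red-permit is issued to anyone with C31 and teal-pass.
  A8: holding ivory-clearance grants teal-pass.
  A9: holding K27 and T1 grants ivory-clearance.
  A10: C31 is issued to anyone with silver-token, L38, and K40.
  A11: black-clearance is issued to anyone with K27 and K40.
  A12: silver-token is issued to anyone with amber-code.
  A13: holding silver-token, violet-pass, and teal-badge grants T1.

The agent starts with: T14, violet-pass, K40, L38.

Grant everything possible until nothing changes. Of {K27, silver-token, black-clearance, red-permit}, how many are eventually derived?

1

Holding L38 and violet-pass grants teal-badge (A3).
Holding L38 and teal-badge grants amber-code (A6).
Holding amber-code grants silver-token (A12).
K27 would need teal-pass and teal-badge (A4), but teal-pass is never granted.
silver-token: reached.
black-clearance would need K27 and K40 (A11), but K27 is never granted.
red-permit would need C31 and teal-pass (A7), but teal-pass is never granted.
Reached: silver-token — 1 of the 4.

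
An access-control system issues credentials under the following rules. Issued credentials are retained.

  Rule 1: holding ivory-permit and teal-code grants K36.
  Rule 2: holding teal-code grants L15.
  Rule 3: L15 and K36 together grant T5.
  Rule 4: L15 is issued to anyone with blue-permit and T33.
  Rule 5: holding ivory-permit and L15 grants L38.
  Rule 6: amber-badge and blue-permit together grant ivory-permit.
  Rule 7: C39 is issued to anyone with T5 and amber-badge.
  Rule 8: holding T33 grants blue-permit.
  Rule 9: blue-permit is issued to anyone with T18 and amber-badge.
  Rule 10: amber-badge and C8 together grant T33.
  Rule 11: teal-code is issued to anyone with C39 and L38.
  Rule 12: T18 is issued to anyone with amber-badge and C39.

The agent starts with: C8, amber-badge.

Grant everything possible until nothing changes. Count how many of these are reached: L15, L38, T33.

Holding amber-badge and C8 grants T33 (Rule 10).
Holding T33 grants blue-permit (Rule 8).
Holding blue-permit and T33 grants L15 (Rule 4).
Holding amber-badge and blue-permit grants ivory-permit (Rule 6).
Holding ivory-permit and L15 grants L38 (Rule 5).
L15: reached.
L38: reached.
T33: reached.
All 3 are reached.

3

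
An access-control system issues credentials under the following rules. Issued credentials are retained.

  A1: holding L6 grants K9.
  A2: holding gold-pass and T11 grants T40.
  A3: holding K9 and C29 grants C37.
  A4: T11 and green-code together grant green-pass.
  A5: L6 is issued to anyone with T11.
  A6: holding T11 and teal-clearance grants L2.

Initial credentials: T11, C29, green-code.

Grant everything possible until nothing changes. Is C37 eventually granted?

Holding T11 grants L6 (A5).
Holding L6 grants K9 (A1).
Holding K9 and C29 grants C37 (A3).

Yes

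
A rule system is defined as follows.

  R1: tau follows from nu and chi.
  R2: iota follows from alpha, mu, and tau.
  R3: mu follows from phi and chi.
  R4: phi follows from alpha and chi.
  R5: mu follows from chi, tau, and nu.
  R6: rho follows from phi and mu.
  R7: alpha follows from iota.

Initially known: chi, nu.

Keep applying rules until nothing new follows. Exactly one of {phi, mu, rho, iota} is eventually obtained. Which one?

mu

nu and chi hold, so tau follows (R1).
chi, tau, and nu hold, so mu follows (R5).
iota would need alpha, mu, and tau (R2), but alpha is never established. phi would need alpha and chi (R4), but alpha is never established. rho would need phi and mu (R6), but phi is never established.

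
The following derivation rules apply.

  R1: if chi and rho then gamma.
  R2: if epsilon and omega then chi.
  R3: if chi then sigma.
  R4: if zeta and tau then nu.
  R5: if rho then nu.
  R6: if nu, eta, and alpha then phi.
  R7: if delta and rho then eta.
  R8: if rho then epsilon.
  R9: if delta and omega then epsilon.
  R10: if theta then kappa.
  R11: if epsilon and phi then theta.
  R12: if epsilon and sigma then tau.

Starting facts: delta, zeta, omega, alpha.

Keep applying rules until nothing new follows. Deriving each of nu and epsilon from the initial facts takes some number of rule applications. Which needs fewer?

epsilon

epsilon: From delta and omega, R9 gives epsilon. [1 rule application]
nu: delta and omega hold, so epsilon follows (R9). From epsilon and omega, R2 gives chi. From chi, R3 gives sigma. epsilon and sigma hold, so tau follows (R12). zeta and tau hold, so nu follows (R4). [5 rule applications]
epsilon needs fewer.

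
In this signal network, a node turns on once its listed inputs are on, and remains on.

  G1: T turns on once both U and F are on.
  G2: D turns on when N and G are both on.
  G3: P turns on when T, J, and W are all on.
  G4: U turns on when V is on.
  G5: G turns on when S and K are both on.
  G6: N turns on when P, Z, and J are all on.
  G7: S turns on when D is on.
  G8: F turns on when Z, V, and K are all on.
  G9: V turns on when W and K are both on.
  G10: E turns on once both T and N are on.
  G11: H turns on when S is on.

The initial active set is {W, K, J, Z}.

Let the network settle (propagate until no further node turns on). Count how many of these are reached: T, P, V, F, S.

4

W and K are on, so V turns on (G9).
G8: Z, V, and K on → F on.
G4: V on → U on.
U and F are on, so T turns on (G1).
T, J, and W are on, so P turns on (G3).
T: reached.
P: reached.
V: reached.
F: reached.
S would need D (G7), but D never turns on.
Reached: T, P, V, and F — 4 of the 5.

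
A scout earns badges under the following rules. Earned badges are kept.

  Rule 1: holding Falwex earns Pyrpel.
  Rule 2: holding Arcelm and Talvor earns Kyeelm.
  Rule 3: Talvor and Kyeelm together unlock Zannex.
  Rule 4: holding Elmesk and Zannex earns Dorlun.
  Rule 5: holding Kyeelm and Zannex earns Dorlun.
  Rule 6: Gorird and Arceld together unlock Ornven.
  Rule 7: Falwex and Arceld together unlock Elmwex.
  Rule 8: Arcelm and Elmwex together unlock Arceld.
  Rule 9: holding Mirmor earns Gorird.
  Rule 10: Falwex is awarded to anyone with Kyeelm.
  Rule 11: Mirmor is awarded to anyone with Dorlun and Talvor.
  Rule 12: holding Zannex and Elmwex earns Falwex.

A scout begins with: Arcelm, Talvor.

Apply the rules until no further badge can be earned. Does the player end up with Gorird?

With Arcelm and Talvor, Kyeelm is earned (Rule 2).
With Talvor and Kyeelm, Zannex is earned (Rule 3).
With Kyeelm and Zannex, Dorlun is earned (Rule 5).
With Dorlun and Talvor, Mirmor is earned (Rule 11).
With Mirmor, Gorird is earned (Rule 9).

Yes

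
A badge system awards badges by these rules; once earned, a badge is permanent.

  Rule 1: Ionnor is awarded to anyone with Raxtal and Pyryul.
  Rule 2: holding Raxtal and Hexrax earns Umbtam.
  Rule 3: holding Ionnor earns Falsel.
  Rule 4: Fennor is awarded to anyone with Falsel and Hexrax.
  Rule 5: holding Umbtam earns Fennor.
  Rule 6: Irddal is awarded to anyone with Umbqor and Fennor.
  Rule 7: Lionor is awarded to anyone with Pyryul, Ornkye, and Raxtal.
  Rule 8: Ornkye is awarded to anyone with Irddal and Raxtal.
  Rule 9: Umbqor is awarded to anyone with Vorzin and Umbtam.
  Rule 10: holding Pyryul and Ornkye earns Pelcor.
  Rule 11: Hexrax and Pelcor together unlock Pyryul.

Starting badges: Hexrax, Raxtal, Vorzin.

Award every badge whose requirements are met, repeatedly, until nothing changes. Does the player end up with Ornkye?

Yes

With Raxtal and Hexrax, Umbtam is earned (Rule 2).
With Vorzin and Umbtam, Umbqor is earned (Rule 9).
With Umbtam, Fennor is earned (Rule 5).
With Umbqor and Fennor, Irddal is earned (Rule 6).
With Irddal and Raxtal, Ornkye is earned (Rule 8).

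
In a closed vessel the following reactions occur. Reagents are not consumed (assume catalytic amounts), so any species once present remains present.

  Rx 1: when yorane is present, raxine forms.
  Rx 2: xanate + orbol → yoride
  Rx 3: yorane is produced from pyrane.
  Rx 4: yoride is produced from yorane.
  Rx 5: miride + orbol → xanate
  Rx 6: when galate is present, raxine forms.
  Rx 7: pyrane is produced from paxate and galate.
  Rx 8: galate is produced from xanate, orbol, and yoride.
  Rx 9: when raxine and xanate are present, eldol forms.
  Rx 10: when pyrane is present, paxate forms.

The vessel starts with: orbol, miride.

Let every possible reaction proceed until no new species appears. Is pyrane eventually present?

No

pyrane would need paxate and galate (Rx 7), but paxate never forms.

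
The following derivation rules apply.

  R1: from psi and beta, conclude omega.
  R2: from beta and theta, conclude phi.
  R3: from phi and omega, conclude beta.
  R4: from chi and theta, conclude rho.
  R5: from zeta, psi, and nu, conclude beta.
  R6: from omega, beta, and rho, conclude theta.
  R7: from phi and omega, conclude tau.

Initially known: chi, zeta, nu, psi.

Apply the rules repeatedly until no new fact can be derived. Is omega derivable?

Yes

zeta, psi, and nu hold, so beta follows (R5).
From psi and beta, R1 gives omega.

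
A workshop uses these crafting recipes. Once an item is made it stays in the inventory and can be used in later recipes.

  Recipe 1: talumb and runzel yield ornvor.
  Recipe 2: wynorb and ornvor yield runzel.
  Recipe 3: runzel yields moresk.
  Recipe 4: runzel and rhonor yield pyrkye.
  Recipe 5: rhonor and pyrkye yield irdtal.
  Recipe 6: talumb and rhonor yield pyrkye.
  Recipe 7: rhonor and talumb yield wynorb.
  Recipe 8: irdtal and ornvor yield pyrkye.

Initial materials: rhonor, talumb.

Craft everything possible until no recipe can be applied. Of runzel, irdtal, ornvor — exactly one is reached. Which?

Using Recipe 6, talumb and rhonor make pyrkye.
rhonor and pyrkye → irdtal (Recipe 5).
runzel would need wynorb and ornvor (Recipe 2), but ornvor is never obtained. ornvor would need talumb and runzel (Recipe 1), but runzel is never obtained.

irdtal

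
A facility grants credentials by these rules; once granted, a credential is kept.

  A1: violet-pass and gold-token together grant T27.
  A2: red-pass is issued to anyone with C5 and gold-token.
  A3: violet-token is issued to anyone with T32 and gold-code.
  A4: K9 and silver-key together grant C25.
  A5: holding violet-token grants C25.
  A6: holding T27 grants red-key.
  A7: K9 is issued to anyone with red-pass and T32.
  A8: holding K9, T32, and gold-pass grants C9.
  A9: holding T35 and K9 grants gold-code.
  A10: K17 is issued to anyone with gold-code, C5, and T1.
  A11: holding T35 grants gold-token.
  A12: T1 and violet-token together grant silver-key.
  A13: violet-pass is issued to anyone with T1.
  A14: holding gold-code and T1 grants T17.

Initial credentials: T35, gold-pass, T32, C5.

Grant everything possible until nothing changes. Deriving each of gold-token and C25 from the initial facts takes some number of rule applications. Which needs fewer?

gold-token

gold-token: Holding T35 grants gold-token (A11). [1 rule application]
C25: Holding T35 grants gold-token (A11). Holding C5 and gold-token grants red-pass (A2). Holding red-pass and T32 grants K9 (A7). Holding T35 and K9 grants gold-code (A9). Holding T32 and gold-code grants violet-token (A3). Holding violet-token grants C25 (A5). [6 rule applications]
gold-token needs fewer.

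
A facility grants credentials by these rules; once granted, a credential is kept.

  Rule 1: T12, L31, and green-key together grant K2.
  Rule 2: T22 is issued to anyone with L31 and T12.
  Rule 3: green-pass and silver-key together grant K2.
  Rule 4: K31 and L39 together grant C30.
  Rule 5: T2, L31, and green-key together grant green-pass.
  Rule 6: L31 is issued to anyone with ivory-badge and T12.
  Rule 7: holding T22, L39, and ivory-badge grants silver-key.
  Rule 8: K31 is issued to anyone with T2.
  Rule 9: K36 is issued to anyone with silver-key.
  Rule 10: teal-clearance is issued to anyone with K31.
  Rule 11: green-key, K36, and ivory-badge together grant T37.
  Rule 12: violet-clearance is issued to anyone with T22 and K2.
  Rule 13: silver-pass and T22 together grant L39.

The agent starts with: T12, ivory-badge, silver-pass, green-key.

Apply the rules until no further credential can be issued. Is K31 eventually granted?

K31 would need T2 (Rule 8), but T2 is never granted.

No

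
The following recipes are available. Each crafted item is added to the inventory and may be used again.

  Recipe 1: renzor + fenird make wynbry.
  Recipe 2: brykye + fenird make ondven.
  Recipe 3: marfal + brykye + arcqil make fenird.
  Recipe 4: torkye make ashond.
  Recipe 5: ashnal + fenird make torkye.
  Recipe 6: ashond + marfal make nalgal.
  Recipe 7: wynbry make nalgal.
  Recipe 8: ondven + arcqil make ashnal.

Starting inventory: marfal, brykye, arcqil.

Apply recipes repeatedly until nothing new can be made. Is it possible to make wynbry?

wynbry would need renzor and fenird (Recipe 1), but renzor is never obtained.

No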